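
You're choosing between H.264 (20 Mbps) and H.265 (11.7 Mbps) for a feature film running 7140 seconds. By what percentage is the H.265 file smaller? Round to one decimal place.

41.5%

H.264: 20.000 Mbps × 7140 s = 142800.0 Mb = 16.624 GiB.
H.265: 11.700 Mbps × 7140 s = 83538.0 Mb = 9.725 GiB.
Reduction: (1 − 9.725/16.624) × 100 = 41.50%.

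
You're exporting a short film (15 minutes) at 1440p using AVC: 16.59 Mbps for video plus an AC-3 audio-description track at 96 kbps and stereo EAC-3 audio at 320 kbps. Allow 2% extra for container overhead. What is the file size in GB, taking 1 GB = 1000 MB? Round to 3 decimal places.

1.951 GB

15 min = 900 s
Audio total: 96 + 320 = 416 kbps = 0.416 Mbps.
Total bitrate: 16.59 + 0.416 = 17.006 Mbps.
Stream data: 17.006 Mbps × 900 s = 15305.4 Mb.
With 2% container overhead: ×1.02.
15,612 Mb ÷ 8 = 1,951 MB → 1.951 GB.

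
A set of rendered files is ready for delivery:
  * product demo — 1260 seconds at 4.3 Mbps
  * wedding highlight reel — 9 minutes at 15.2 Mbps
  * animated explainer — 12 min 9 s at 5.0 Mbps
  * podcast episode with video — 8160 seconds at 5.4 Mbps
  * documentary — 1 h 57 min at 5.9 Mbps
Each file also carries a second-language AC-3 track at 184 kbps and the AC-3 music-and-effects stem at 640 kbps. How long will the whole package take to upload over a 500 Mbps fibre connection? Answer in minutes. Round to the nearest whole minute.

Audio total: 184 + 640 = 824 kbps = 0.824 Mbps.
product demo: 5.124 Mbps × 1260 s = 6456.2 Mb
wedding highlight reel: 16.024 Mbps × 540 s = 8653.0 Mb
animated explainer: 5.824 Mbps × 729 s = 4245.7 Mb
podcast episode with video: 6.224 Mbps × 8160 s = 50787.8 Mb
documentary: 6.724 Mbps × 7020 s = 47202.5 Mb
Total: 117345.2 Mb = 14668.2 MB.
At 500 Mbps: 117345.2 / 500 = 235 s ≈ 3.91 minutes.

4 minutes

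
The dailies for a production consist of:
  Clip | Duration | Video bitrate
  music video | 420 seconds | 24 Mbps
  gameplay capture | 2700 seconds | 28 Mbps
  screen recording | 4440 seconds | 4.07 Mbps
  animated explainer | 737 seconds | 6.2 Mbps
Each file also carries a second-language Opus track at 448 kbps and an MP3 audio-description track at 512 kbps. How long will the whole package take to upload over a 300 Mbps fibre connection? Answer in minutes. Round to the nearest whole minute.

Audio total: 448 + 512 = 960 kbps = 0.960 Mbps.
music video: 24.960 Mbps × 420 s = 10483.2 Mb
gameplay capture: 28.960 Mbps × 2700 s = 78192.0 Mb
screen recording: 5.030 Mbps × 4440 s = 22333.2 Mb
animated explainer: 7.160 Mbps × 737 s = 5276.9 Mb
Total: 116285.3 Mb = 14535.7 MB.
At 300 Mbps: 116285.3 / 300 = 388 s ≈ 6.46 minutes.

6 minutes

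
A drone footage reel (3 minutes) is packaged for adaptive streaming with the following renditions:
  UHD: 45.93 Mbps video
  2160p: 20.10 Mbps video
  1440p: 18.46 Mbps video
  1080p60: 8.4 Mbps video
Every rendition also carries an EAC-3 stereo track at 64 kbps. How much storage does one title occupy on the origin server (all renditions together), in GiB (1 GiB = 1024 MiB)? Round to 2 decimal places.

1.95 GiB

3 min = 180 s
Audio: 64 kbps = 0.064 Mbps.
Sum of rendition bitrates: (45.93+0.064) + (20.10+0.064) + (18.46+0.064) + (8.4+0.064) = 93.146 Mbps.
× 180 s = 16,766 Mb = 2,096 MB = 1.952 GiB.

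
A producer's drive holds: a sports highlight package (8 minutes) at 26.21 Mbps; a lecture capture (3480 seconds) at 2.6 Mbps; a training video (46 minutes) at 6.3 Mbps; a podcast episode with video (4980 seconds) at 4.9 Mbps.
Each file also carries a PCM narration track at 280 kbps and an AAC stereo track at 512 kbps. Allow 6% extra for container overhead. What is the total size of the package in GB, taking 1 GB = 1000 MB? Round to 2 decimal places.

9.63 GB

Audio total: 280 + 512 = 792 kbps = 0.792 Mbps.
sports highlight package: 27.002 Mbps × 480 s × 1.06 = 13738.6 Mb
lecture capture: 3.392 Mbps × 3480 s × 1.06 = 12512.4 Mb
training video: 7.092 Mbps × 2760 s × 1.06 = 20748.4 Mb
podcast episode with video: 5.692 Mbps × 4980 s × 1.06 = 30046.9 Mb
Total: 77046.3 Mb = 9630.8 MB.
= 9.631 GB.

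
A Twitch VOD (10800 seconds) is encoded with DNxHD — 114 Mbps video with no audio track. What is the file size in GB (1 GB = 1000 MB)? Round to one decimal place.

153.9 GB

Total bitrate: 114 Mbps.
Stream data: 114.000 Mbps × 10800 s = 1231200.0 Mb.
1,231,200 Mb ÷ 8 = 153,900 MB → 153.9 GB.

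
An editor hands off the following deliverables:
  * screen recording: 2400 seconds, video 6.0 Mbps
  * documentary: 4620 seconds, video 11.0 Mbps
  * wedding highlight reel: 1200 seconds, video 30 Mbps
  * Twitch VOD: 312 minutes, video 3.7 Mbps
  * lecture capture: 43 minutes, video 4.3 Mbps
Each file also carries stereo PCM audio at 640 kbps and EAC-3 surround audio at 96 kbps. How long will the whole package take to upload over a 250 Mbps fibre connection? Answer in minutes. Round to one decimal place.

Audio total: 640 + 96 = 736 kbps = 0.736 Mbps.
screen recording: 6.736 Mbps × 2400 s = 16166.4 Mb
documentary: 11.736 Mbps × 4620 s = 54220.3 Mb
wedding highlight reel: 30.736 Mbps × 1200 s = 36883.2 Mb
Twitch VOD: 4.436 Mbps × 18720 s = 83041.9 Mb
lecture capture: 5.036 Mbps × 2580 s = 12992.9 Mb
Total: 203304.7 Mb = 25413.1 MB.
At 250 Mbps: 203304.7 / 250 = 813 s ≈ 13.6 minutes.

13.6 minutes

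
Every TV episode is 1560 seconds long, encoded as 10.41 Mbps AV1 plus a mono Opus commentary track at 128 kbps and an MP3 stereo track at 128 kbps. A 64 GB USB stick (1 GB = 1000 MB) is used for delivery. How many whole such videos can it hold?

30

Audio total: 128 + 128 = 256 kbps = 0.256 Mbps.
Total bitrate: 10.666 Mbps.
Per item: 10.666 Mbps × 1560 s = 16,639 Mb = 2,080 MB.
Capacity: 64 GB = 512,000 Mb; 30.77 items → 30 complete.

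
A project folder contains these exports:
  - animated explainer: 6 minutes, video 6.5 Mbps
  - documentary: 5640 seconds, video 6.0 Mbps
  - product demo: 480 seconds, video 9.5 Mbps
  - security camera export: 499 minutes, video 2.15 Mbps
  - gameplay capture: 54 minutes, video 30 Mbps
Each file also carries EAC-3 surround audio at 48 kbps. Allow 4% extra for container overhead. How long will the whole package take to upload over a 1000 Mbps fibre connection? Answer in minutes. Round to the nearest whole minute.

4 minutes

Audio: 48 kbps = 0.048 Mbps.
animated explainer: 6.548 Mbps × 360 s × 1.04 = 2451.6 Mb
documentary: 6.048 Mbps × 5640 s × 1.04 = 35475.1 Mb
product demo: 9.548 Mbps × 480 s × 1.04 = 4766.4 Mb
security camera export: 2.198 Mbps × 29940 s × 1.04 = 68440.4 Mb
gameplay capture: 30.048 Mbps × 3240 s × 1.04 = 101249.7 Mb
Total: 212383.3 Mb = 26547.9 MB.
At 1000 Mbps: 212383.3 / 1000 = 212 s ≈ 3.54 minutes.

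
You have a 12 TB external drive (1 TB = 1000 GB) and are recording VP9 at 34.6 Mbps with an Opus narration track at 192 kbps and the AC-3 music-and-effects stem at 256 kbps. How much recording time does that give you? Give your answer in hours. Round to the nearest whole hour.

761 hours

Audio total: 192 + 256 = 448 kbps = 0.448 Mbps.
Total bitrate: 34.6 + 0.448 = 35.048 Mbps.
Capacity: 12 TB = 96,000,000 Mb.
Recording time: 96,000,000 / 35.048 = 2,739,101 s ≈ 761 hours.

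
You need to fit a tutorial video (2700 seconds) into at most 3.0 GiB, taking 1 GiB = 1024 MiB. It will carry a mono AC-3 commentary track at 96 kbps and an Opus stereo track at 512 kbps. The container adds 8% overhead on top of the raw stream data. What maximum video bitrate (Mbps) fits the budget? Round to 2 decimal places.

8.23 Mbps

Budget: 3.0 GiB = 25769.8 Mb.
Stream payload after overhead: 25769.8 / 1.08 = 23860.9 Mb.
Total bitrate budget: 23860.9 Mb / 2700 s = 8.837 Mbps.
Audio total: 96 + 512 = 608 kbps = 0.608 Mbps.
Video: 8.837 − 0.608 = 8.229 Mbps.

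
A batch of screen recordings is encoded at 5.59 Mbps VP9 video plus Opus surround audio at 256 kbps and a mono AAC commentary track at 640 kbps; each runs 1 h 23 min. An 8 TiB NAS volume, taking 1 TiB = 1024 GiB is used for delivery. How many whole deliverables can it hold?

2178

1 h 23 min = 83 min = 4980 s
Audio total: 256 + 640 = 896 kbps = 0.896 Mbps.
Total bitrate: 6.486 Mbps.
Per item: 6.486 Mbps × 4980 s = 32,300 Mb = 4,038 MB.
Capacity: 8 TiB = 70,368,744 Mb; 2178.58 items → 2178 complete.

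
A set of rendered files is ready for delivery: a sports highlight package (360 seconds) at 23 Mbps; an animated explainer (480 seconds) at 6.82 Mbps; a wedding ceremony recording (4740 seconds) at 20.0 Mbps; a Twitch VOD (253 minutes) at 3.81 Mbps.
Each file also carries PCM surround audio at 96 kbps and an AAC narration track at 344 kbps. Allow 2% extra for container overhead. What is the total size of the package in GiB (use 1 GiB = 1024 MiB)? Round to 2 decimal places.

Audio total: 96 + 344 = 440 kbps = 0.440 Mbps.
sports highlight package: 23.440 Mbps × 360 s × 1.02 = 8607.2 Mb
animated explainer: 7.260 Mbps × 480 s × 1.02 = 3554.5 Mb
wedding ceremony recording: 20.440 Mbps × 4740 s × 1.02 = 98823.3 Mb
Twitch VOD: 4.250 Mbps × 15180 s × 1.02 = 65805.3 Mb
Total: 176790.3 Mb = 22098.8 MB.
= 20.58 GiB.

20.58 GiB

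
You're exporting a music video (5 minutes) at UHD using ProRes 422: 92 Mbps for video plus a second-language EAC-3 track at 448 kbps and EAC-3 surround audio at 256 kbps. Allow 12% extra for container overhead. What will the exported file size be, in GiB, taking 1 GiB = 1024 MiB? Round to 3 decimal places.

5 min = 300 s
Audio total: 448 + 256 = 704 kbps = 0.704 Mbps.
Total bitrate: 92 + 0.704 = 92.704 Mbps.
Stream data: 92.704 Mbps × 300 s = 27811.2 Mb.
With 12% container overhead: ×1.12.
31,149 Mb = 3,893,568,000 bytes ÷ 1,073,741,824 = 3.626 GiB.

3.626 GiB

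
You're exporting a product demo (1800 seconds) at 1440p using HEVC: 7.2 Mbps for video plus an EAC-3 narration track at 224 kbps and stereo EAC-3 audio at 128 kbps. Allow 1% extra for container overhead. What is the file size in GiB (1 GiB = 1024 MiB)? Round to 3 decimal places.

1.598 GiB

Audio total: 224 + 128 = 352 kbps = 0.352 Mbps.
Total bitrate: 7.2 + 0.352 = 7.552 Mbps.
Stream data: 7.552 Mbps × 1800 s = 13593.6 Mb.
With 1% container overhead: ×1.01.
13,730 Mb = 1,716,192,000 bytes ÷ 1,073,741,824 = 1.598 GiB.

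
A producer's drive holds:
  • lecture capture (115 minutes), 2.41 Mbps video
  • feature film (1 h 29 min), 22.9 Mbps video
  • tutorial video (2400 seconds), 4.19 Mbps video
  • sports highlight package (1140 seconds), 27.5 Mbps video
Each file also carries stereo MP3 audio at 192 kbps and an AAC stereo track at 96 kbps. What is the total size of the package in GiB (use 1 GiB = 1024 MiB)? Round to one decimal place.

Audio total: 192 + 96 = 288 kbps = 0.288 Mbps.
lecture capture: 2.698 Mbps × 6900 s = 18616.2 Mb
feature film: 23.188 Mbps × 5340 s = 123823.9 Mb
tutorial video: 4.478 Mbps × 2400 s = 10747.2 Mb
sports highlight package: 27.788 Mbps × 1140 s = 31678.3 Mb
Total: 184865.6 Mb = 23108.2 MB.
= 21.52 GiB.

21.5 GiB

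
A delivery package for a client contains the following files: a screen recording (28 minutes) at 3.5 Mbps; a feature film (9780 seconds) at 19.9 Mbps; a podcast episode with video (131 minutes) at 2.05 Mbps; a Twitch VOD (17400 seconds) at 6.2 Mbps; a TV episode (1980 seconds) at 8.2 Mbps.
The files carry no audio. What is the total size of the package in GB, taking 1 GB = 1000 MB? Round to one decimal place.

screen recording: 3.500 Mbps × 1680 s = 5880.0 Mb
feature film: 19.900 Mbps × 9780 s = 194622.0 Mb
podcast episode with video: 2.050 Mbps × 7860 s = 16113.0 Mb
Twitch VOD: 6.200 Mbps × 17400 s = 107880.0 Mb
TV episode: 8.200 Mbps × 1980 s = 16236.0 Mb
Total: 340731.0 Mb = 42591.4 MB.
= 42.59 GB.

42.6 GB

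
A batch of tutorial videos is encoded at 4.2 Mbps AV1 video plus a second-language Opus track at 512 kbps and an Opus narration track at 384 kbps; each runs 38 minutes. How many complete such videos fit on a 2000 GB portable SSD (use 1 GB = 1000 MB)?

1377

38 min = 2280 s
Audio total: 512 + 384 = 896 kbps = 0.896 Mbps.
Total bitrate: 5.096 Mbps.
Per item: 5.096 Mbps × 2280 s = 11,619 Mb = 1,452 MB.
Capacity: 2000 GB = 16,000,000 Mb; 1377.07 items → 1377 complete.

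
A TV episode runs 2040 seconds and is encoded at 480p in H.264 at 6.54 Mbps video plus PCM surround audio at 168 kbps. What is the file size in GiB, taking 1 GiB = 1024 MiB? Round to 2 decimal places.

Audio: 168 kbps = 0.168 Mbps.
Total bitrate: 6.54 + 0.168 = 6.708 Mbps.
Stream data: 6.708 Mbps × 2040 s = 13684.3 Mb.
13,684 Mb = 1,710,540,000 bytes ÷ 1,073,741,824 = 1.593 GiB.

1.59 GiB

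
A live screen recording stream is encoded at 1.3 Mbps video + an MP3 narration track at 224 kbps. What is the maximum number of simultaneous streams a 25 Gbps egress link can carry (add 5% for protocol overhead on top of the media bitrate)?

Audio: 224 kbps = 0.224 Mbps.
Per-viewer media rate: 1.524 Mbps.
On the wire with 5% overhead: 1.600 Mbps.
25 Gbps = 25,000 Mbps; 25,000 / 1.600 = 15623.05 → 15623 viewers.

15623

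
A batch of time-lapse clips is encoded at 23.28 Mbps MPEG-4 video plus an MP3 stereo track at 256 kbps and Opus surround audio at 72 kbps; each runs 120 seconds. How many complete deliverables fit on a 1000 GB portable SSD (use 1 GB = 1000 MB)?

Audio total: 256 + 72 = 328 kbps = 0.328 Mbps.
Total bitrate: 23.608 Mbps.
Per item: 23.608 Mbps × 120 s = 2,833 Mb = 354.1 MB.
Capacity: 1000 GB = 8,000,000 Mb; 2823.90 items → 2823 complete.

2823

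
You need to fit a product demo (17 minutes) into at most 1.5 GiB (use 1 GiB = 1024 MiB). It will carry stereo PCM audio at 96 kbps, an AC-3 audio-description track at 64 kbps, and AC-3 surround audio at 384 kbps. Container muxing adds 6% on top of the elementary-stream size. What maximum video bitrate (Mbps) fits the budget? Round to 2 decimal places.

11.37 Mbps

Budget: 1.5 GiB = 12884.9 Mb.
Stream payload after overhead: 12884.9 / 1.06 = 12155.6 Mb.
17 min = 1020 s
Total bitrate budget: 12155.6 Mb / 1020 s = 11.917 Mbps.
Audio total: 96 + 64 + 384 = 544 kbps = 0.544 Mbps.
Video: 11.917 − 0.544 = 11.373 Mbps.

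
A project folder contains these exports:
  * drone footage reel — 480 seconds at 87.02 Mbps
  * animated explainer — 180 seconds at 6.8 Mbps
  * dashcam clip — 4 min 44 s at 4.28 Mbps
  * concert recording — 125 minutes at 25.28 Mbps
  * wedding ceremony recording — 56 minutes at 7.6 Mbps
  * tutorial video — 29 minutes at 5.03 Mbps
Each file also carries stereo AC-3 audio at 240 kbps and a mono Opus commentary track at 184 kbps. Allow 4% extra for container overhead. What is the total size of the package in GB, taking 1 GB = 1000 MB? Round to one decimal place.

Audio total: 240 + 184 = 424 kbps = 0.424 Mbps.
drone footage reel: 87.444 Mbps × 480 s × 1.04 = 43652.0 Mb
animated explainer: 7.224 Mbps × 180 s × 1.04 = 1352.3 Mb
dashcam clip: 4.704 Mbps × 284 s × 1.04 = 1389.4 Mb
concert recording: 25.704 Mbps × 7500 s × 1.04 = 200491.2 Mb
wedding ceremony recording: 8.024 Mbps × 3360 s × 1.04 = 28039.1 Mb
tutorial video: 5.454 Mbps × 1740 s × 1.04 = 9869.6 Mb
Total: 284793.6 Mb = 35599.2 MB.
= 35.60 GB.

35.6 GB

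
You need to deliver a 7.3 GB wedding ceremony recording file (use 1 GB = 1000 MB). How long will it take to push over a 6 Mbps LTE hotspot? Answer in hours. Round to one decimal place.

File: 7.3 GB = 58400.0 Mb.
At 6 Mbps: 58400.0 / 6 = 9733.3 s ≈ 2.7 hours.

2.7 hours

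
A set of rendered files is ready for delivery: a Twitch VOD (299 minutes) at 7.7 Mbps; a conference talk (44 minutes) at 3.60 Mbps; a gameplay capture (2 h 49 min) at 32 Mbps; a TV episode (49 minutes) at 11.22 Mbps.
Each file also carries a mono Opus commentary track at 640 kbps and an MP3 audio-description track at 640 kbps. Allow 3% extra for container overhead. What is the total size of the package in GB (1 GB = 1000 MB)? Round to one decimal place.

Audio total: 640 + 640 = 1280 kbps = 1.280 Mbps.
Twitch VOD: 8.980 Mbps × 17940 s × 1.03 = 165934.2 Mb
conference talk: 4.880 Mbps × 2640 s × 1.03 = 13269.7 Mb
gameplay capture: 33.280 Mbps × 10140 s × 1.03 = 347583.0 Mb
TV episode: 12.500 Mbps × 2940 s × 1.03 = 37852.5 Mb
Total: 564639.4 Mb = 70579.9 MB.
= 70.58 GB.

70.6 GB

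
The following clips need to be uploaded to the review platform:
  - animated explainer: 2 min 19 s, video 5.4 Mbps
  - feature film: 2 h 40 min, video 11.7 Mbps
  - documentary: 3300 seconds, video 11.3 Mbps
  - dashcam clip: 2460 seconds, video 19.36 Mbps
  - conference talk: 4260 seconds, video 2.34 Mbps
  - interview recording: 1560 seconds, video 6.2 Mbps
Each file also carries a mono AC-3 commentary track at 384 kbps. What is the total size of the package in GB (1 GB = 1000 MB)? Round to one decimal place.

Audio: 384 kbps = 0.384 Mbps.
animated explainer: 5.784 Mbps × 139 s = 804.0 Mb
feature film: 12.084 Mbps × 9600 s = 116006.4 Mb
documentary: 11.684 Mbps × 3300 s = 38557.2 Mb
dashcam clip: 19.744 Mbps × 2460 s = 48570.2 Mb
conference talk: 2.724 Mbps × 4260 s = 11604.2 Mb
interview recording: 6.584 Mbps × 1560 s = 10271.0 Mb
Total: 225813.1 Mb = 28226.6 MB.
= 28.23 GB.

28.2 GB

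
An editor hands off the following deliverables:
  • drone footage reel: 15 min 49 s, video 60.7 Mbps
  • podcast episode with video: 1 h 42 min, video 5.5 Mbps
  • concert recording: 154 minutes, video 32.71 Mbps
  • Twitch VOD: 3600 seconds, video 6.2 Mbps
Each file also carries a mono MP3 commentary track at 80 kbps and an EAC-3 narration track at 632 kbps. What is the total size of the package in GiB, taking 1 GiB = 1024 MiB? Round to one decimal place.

50.1 GiB

Audio total: 80 + 632 = 712 kbps = 0.712 Mbps.
drone footage reel: 61.412 Mbps × 949 s = 58280.0 Mb
podcast episode with video: 6.212 Mbps × 6120 s = 38017.4 Mb
concert recording: 33.422 Mbps × 9240 s = 308819.3 Mb
Twitch VOD: 6.912 Mbps × 3600 s = 24883.2 Mb
Total: 429999.9 Mb = 53750.0 MB.
= 50.06 GiB.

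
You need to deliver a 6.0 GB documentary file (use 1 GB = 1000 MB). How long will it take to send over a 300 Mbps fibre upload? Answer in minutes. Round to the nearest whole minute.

3 minutes

File: 6.0 GB = 48000.0 Mb.
At 300 Mbps: 48000.0 / 300 = 160.0 s ≈ 2.67 minutes.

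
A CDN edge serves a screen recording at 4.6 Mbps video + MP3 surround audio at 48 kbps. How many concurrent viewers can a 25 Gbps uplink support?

Audio: 48 kbps = 0.048 Mbps.
Per-viewer media rate: 4.648 Mbps.
25 Gbps = 25,000 Mbps; 25,000 / 4.648 = 5378.66 → 5378 viewers.

5378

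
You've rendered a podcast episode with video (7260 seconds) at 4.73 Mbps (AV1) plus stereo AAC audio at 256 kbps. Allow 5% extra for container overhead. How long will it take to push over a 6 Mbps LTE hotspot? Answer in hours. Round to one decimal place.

Audio: 256 kbps = 0.256 Mbps.
Total bitrate: 4.986 Mbps.
File: 4.986 Mbps × 7260 s = 36198.4 Mb.
With 5% container overhead: ×1.05. → 38008.3 Mb.
At 6 Mbps: 38008.3 / 6 = 6334.7 s ≈ 1.76 hours.

1.8 hours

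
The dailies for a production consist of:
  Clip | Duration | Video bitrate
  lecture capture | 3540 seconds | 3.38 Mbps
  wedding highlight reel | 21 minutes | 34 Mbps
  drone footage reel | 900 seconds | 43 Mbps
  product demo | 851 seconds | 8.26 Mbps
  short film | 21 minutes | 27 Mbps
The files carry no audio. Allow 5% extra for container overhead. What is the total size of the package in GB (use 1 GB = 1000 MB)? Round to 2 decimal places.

lecture capture: 3.380 Mbps × 3540 s × 1.05 = 12563.5 Mb
wedding highlight reel: 34.000 Mbps × 1260 s × 1.05 = 44982.0 Mb
drone footage reel: 43.000 Mbps × 900 s × 1.05 = 40635.0 Mb
product demo: 8.260 Mbps × 851 s × 1.05 = 7380.7 Mb
short film: 27.000 Mbps × 1260 s × 1.05 = 35721.0 Mb
Total: 141282.2 Mb = 17660.3 MB.
= 17.66 GB.

17.66 GB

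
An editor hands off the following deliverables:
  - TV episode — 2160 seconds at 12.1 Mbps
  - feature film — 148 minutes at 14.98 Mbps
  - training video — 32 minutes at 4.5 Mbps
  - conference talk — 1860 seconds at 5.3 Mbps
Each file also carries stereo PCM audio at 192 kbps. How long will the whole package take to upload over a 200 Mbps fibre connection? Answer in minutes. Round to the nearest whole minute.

15 minutes

Audio: 192 kbps = 0.192 Mbps.
TV episode: 12.292 Mbps × 2160 s = 26550.7 Mb
feature film: 15.172 Mbps × 8880 s = 134727.4 Mb
training video: 4.692 Mbps × 1920 s = 9008.6 Mb
conference talk: 5.492 Mbps × 1860 s = 10215.1 Mb
Total: 180501.8 Mb = 22562.7 MB.
At 200 Mbps: 180501.8 / 200 = 903 s ≈ 15 minutes.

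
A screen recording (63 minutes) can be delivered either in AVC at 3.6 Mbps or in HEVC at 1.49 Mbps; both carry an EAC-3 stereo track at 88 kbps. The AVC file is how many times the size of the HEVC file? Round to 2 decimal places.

2.34

63 min = 3780 s
Audio: 88 kbps = 0.088 Mbps.
AVC: 3.688 Mbps × 3780 s = 13940.6 Mb = 1.743 GB.
HEVC: 1.578 Mbps × 3780 s = 5964.8 Mb = 0.746 GB.
Ratio: 1.743 / 0.746 = 2.337.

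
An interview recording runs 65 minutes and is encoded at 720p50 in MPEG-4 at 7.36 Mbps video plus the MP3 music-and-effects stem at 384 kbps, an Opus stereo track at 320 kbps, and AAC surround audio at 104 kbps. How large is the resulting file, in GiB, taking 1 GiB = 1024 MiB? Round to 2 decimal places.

65 min = 3900 s
Audio total: 384 + 320 + 104 = 808 kbps = 0.808 Mbps.
Total bitrate: 7.36 + 0.808 = 8.168 Mbps.
Stream data: 8.168 Mbps × 3900 s = 31855.2 Mb.
31,855 Mb = 3,981,900,000 bytes ÷ 1,073,741,824 = 3.708 GiB.

3.71 GiB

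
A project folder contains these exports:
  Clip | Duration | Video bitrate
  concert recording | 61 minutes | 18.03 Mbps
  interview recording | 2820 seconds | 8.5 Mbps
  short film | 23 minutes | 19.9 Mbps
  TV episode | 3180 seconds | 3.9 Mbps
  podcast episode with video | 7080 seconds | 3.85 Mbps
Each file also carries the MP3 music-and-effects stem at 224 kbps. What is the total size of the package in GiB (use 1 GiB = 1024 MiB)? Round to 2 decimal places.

Audio: 224 kbps = 0.224 Mbps.
concert recording: 18.254 Mbps × 3660 s = 66809.6 Mb
interview recording: 8.724 Mbps × 2820 s = 24601.7 Mb
short film: 20.124 Mbps × 1380 s = 27771.1 Mb
TV episode: 4.124 Mbps × 3180 s = 13114.3 Mb
podcast episode with video: 4.074 Mbps × 7080 s = 28843.9 Mb
Total: 161140.7 Mb = 20142.6 MB.
= 18.76 GiB.

18.76 GiB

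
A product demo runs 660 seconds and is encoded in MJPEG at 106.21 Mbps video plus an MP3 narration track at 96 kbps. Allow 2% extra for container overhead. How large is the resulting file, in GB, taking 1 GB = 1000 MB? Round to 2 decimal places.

Audio: 96 kbps = 0.096 Mbps.
Total bitrate: 106.21 + 0.096 = 106.306 Mbps.
Stream data: 106.306 Mbps × 660 s = 70162.0 Mb.
With 2% container overhead: ×1.02.
71,565 Mb ÷ 8 = 8,946 MB → 8.946 GB.

8.95 GB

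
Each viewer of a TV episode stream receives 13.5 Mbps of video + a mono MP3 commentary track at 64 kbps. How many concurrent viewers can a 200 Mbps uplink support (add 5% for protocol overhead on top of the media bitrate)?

14

Audio: 64 kbps = 0.064 Mbps.
Per-viewer media rate: 13.564 Mbps.
On the wire with 5% overhead: 14.242 Mbps.
200 Mbps = 200.0 Mbps; 200.0 / 14.242 = 14.04 → 14 viewers.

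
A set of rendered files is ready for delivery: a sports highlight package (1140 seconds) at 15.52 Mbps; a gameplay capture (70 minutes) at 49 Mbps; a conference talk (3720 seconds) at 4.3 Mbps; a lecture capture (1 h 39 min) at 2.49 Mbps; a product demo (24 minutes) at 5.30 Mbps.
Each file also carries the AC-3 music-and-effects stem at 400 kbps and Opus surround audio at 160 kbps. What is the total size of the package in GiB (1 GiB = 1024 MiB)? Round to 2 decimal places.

31.56 GiB

Audio total: 400 + 160 = 560 kbps = 0.560 Mbps.
sports highlight package: 16.080 Mbps × 1140 s = 18331.2 Mb
gameplay capture: 49.560 Mbps × 4200 s = 208152.0 Mb
conference talk: 4.860 Mbps × 3720 s = 18079.2 Mb
lecture capture: 3.050 Mbps × 5940 s = 18117.0 Mb
product demo: 5.860 Mbps × 1440 s = 8438.4 Mb
Total: 271117.8 Mb = 33889.7 MB.
= 31.56 GiB.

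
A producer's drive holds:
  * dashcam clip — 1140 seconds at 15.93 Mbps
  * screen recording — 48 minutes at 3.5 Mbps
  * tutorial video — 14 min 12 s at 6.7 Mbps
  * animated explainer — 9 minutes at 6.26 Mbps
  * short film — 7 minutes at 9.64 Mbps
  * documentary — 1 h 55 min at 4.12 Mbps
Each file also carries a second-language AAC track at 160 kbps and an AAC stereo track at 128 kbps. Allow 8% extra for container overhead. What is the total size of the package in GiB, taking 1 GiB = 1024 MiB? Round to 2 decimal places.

Audio total: 160 + 128 = 288 kbps = 0.288 Mbps.
dashcam clip: 16.218 Mbps × 1140 s × 1.08 = 19967.6 Mb
screen recording: 3.788 Mbps × 2880 s × 1.08 = 11782.2 Mb
tutorial video: 6.988 Mbps × 852 s × 1.08 = 6430.1 Mb
animated explainer: 6.548 Mbps × 540 s × 1.08 = 3818.8 Mb
short film: 9.928 Mbps × 420 s × 1.08 = 4503.3 Mb
documentary: 4.408 Mbps × 6900 s × 1.08 = 32848.4 Mb
Total: 79350.4 Mb = 9918.8 MB.
= 9.238 GiB.

9.24 GiB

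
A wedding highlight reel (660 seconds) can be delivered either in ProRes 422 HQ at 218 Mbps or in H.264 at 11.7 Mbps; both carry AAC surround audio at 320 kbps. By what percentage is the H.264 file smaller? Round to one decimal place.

94.5%

Audio: 320 kbps = 0.320 Mbps.
ProRes 422 HQ: 218.320 Mbps × 660 s = 144091.2 Mb = 18.011 GB.
H.264: 12.020 Mbps × 660 s = 7933.2 Mb = 0.992 GB.
Reduction: (1 − 0.992/18.011) × 100 = 94.49%.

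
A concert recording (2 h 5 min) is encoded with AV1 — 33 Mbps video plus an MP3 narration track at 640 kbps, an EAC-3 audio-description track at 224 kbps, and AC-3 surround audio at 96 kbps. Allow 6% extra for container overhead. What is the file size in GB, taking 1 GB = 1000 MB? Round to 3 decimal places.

2 h 5 min = 125 min = 7500 s
Audio total: 640 + 224 + 96 = 960 kbps = 0.960 Mbps.
Total bitrate: 33 + 0.960 = 33.960 Mbps.
Stream data: 33.960 Mbps × 7500 s = 254700.0 Mb.
With 6% container overhead: ×1.06.
269,982 Mb ÷ 8 = 33,748 MB → 33.75 GB.

33.748 GB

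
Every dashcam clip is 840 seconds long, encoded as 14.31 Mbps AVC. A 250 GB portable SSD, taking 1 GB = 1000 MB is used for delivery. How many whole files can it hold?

166

Per item: 14.310 Mbps × 840 s = 12,020 Mb = 1,503 MB.
Capacity: 250 GB = 2,000,000 Mb; 166.38 items → 166 complete.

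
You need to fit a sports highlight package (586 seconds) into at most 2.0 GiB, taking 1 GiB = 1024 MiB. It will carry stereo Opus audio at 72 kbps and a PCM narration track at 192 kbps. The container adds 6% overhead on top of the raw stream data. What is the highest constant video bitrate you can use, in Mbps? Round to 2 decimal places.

27.39 Mbps

Budget: 2.0 GiB = 17179.9 Mb.
Stream payload after overhead: 17179.9 / 1.06 = 16207.4 Mb.
Total bitrate budget: 16207.4 Mb / 586 s = 27.658 Mbps.
Audio total: 72 + 192 = 264 kbps = 0.264 Mbps.
Video: 27.658 − 0.264 = 27.394 Mbps.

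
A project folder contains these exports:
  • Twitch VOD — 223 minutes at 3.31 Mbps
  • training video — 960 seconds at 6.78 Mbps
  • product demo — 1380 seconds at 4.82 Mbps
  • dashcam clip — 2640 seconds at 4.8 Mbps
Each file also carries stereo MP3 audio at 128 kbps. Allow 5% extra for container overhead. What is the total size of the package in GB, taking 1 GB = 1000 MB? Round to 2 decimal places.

Audio: 128 kbps = 0.128 Mbps.
Twitch VOD: 3.438 Mbps × 13380 s × 1.05 = 48300.5 Mb
training video: 6.908 Mbps × 960 s × 1.05 = 6963.3 Mb
product demo: 4.948 Mbps × 1380 s × 1.05 = 7169.7 Mb
dashcam clip: 4.928 Mbps × 2640 s × 1.05 = 13660.4 Mb
Total: 76093.8 Mb = 9511.7 MB.
= 9.512 GB.

9.51 GB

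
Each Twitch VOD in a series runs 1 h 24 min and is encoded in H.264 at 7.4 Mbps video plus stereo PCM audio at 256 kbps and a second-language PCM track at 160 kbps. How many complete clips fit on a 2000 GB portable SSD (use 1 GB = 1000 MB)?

1 h 24 min = 84 min = 5040 s
Audio total: 256 + 160 = 416 kbps = 0.416 Mbps.
Total bitrate: 7.816 Mbps.
Per item: 7.816 Mbps × 5040 s = 39,393 Mb = 4,924 MB.
Capacity: 2000 GB = 16,000,000 Mb; 406.17 items → 406 complete.

406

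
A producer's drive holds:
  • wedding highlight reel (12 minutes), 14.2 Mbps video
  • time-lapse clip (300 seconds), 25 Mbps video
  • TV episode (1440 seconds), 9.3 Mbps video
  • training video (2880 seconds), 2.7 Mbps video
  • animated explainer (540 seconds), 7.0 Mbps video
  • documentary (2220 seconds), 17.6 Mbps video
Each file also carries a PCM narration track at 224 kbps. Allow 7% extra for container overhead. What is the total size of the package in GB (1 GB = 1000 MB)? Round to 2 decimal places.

11.18 GB

Audio: 224 kbps = 0.224 Mbps.
wedding highlight reel: 14.424 Mbps × 720 s × 1.07 = 11112.2 Mb
time-lapse clip: 25.224 Mbps × 300 s × 1.07 = 8096.9 Mb
TV episode: 9.524 Mbps × 1440 s × 1.07 = 14674.6 Mb
training video: 2.924 Mbps × 2880 s × 1.07 = 9010.6 Mb
animated explainer: 7.224 Mbps × 540 s × 1.07 = 4174.0 Mb
documentary: 17.824 Mbps × 2220 s × 1.07 = 42339.1 Mb
Total: 89407.5 Mb = 11175.9 MB.
= 11.18 GB.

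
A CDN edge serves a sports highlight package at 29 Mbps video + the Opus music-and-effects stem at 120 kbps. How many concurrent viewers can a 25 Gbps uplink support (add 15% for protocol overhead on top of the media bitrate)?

746

Audio: 120 kbps = 0.120 Mbps.
Per-viewer media rate: 29.120 Mbps.
On the wire with 15% overhead: 33.488 Mbps.
25 Gbps = 25,000 Mbps; 25,000 / 33.488 = 746.54 → 746 viewers.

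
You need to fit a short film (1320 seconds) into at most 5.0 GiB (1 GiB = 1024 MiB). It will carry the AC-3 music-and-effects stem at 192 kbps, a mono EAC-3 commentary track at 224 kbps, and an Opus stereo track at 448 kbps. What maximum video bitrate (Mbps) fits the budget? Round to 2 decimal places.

31.67 Mbps

Budget: 5.0 GiB = 42949.7 Mb.
Total bitrate budget: 42949.7 Mb / 1320 s = 32.538 Mbps.
Audio total: 192 + 224 + 448 = 864 kbps = 0.864 Mbps.
Video: 32.538 − 0.864 = 31.674 Mbps.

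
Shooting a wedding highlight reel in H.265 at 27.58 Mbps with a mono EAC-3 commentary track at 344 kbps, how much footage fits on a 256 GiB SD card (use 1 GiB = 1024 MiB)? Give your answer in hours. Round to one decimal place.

21.9 hours

Audio: 344 kbps = 0.344 Mbps.
Total bitrate: 27.58 + 0.344 = 27.924 Mbps.
Capacity: 256 GiB = 2,199,023 Mb.
Recording time: 2,199,023 / 27.924 = 78,750 s ≈ 21.9 hours.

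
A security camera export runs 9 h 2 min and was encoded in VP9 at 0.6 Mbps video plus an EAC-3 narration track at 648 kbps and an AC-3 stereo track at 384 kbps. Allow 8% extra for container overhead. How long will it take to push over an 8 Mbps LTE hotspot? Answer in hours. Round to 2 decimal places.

1.99 hours

9 h 2 min = 542 min = 32520 s
Audio total: 648 + 384 = 1032 kbps = 1.032 Mbps.
Total bitrate: 1.632 Mbps.
File: 1.632 Mbps × 32520 s = 53072.6 Mb.
With 8% container overhead: ×1.08. → 57318.5 Mb.
At 8 Mbps: 57318.5 / 8 = 7164.8 s ≈ 1.99 hours.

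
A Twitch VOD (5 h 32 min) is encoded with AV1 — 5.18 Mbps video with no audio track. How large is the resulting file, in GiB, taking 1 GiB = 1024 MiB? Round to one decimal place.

5 h 32 min = 332 min = 19920 s
Total bitrate: 5.18 Mbps.
Stream data: 5.180 Mbps × 19920 s = 103185.6 Mb.
103,186 Mb = 12,898,200,000 bytes ÷ 1,073,741,824 = 12.01 GiB.

12.0 GiB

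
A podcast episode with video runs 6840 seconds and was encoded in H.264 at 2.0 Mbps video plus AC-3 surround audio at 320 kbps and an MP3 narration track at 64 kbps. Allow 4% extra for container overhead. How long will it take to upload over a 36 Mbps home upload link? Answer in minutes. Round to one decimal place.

Audio total: 320 + 64 = 384 kbps = 0.384 Mbps.
Total bitrate: 2.384 Mbps.
File: 2.384 Mbps × 6840 s = 16306.6 Mb.
With 4% container overhead: ×1.04. → 16958.8 Mb.
At 36 Mbps: 16958.8 / 36 = 471.1 s ≈ 7.85 minutes.

7.9 minutes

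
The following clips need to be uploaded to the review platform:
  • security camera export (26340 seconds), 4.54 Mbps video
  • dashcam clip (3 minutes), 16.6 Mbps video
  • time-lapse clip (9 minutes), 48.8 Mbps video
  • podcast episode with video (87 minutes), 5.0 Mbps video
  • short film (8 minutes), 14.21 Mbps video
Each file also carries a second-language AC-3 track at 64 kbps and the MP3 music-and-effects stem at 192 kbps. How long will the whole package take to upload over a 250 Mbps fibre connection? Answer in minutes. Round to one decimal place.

Audio total: 64 + 192 = 256 kbps = 0.256 Mbps.
security camera export: 4.796 Mbps × 26340 s = 126326.6 Mb
dashcam clip: 16.856 Mbps × 180 s = 3034.1 Mb
time-lapse clip: 49.056 Mbps × 540 s = 26490.2 Mb
podcast episode with video: 5.256 Mbps × 5220 s = 27436.3 Mb
short film: 14.466 Mbps × 480 s = 6943.7 Mb
Total: 190231.0 Mb = 23778.9 MB.
At 250 Mbps: 190231.0 / 250 = 761 s ≈ 12.7 minutes.

12.7 minutes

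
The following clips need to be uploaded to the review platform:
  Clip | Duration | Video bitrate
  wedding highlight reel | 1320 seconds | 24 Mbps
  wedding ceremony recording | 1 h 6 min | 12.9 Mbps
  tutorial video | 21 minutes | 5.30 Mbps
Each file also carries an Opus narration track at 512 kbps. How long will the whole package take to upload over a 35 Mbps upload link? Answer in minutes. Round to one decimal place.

Audio: 512 kbps = 0.512 Mbps.
wedding highlight reel: 24.512 Mbps × 1320 s = 32355.8 Mb
wedding ceremony recording: 13.412 Mbps × 3960 s = 53111.5 Mb
tutorial video: 5.812 Mbps × 1260 s = 7323.1 Mb
Total: 92790.5 Mb = 11598.8 MB.
At 35 Mbps: 92790.5 / 35 = 2651 s ≈ 44.2 minutes.

44.2 minutes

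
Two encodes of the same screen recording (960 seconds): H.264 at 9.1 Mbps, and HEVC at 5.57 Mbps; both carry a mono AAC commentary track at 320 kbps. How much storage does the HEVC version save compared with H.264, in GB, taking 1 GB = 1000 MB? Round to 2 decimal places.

0.42 GB

Audio: 320 kbps = 0.320 Mbps.
H.264: 9.420 Mbps × 960 s = 9043.2 Mb = 1.130 GB.
HEVC: 5.890 Mbps × 960 s = 5654.4 Mb = 0.707 GB.
Saving: 1.130 − 0.707 = 0.424 GB.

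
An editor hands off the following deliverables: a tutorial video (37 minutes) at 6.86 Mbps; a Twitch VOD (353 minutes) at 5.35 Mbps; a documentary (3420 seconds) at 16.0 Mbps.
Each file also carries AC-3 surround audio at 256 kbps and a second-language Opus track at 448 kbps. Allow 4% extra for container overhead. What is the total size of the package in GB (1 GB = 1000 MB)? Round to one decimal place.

26.3 GB

Audio total: 256 + 448 = 704 kbps = 0.704 Mbps.
tutorial video: 7.564 Mbps × 2220 s × 1.04 = 17463.8 Mb
Twitch VOD: 6.054 Mbps × 21180 s × 1.04 = 133352.7 Mb
documentary: 16.704 Mbps × 3420 s × 1.04 = 59412.8 Mb
Total: 210229.2 Mb = 26278.7 MB.
= 26.28 GB.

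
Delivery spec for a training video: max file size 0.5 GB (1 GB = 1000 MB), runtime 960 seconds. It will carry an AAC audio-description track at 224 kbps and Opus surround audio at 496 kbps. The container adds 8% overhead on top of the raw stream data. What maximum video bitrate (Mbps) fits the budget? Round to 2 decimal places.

Budget: 0.5 GB = 4000.0 Mb.
Stream payload after overhead: 4000.0 / 1.08 = 3703.7 Mb.
Total bitrate budget: 3703.7 Mb / 960 s = 3.858 Mbps.
Audio total: 224 + 496 = 720 kbps = 0.720 Mbps.
Video: 3.858 − 0.720 = 3.138 Mbps.

3.14 Mbps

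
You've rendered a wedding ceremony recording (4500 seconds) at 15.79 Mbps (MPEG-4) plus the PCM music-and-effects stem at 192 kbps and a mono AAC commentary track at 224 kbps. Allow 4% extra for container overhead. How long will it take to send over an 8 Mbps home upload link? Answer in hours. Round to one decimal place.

2.6 hours

Audio total: 192 + 224 = 416 kbps = 0.416 Mbps.
Total bitrate: 16.206 Mbps.
File: 16.206 Mbps × 4500 s = 72927.0 Mb.
With 4% container overhead: ×1.04. → 75844.1 Mb.
At 8 Mbps: 75844.1 / 8 = 9480.5 s ≈ 2.63 hours.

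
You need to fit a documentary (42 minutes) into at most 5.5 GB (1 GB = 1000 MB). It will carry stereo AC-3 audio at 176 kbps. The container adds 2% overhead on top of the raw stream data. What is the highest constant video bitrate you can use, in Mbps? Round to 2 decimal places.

16.94 Mbps

Budget: 5.5 GB = 44000.0 Mb.
Stream payload after overhead: 44000.0 / 1.02 = 43137.3 Mb.
42 min = 2520 s
Total bitrate budget: 43137.3 Mb / 2520 s = 17.118 Mbps.
Audio: 176 kbps = 0.176 Mbps.
Video: 17.118 − 0.176 = 16.942 Mbps.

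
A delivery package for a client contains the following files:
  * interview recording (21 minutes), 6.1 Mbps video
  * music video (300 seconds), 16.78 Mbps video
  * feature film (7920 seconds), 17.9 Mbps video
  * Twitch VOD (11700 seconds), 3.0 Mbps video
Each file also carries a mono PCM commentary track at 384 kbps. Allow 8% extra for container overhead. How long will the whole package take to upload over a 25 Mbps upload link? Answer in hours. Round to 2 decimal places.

2.37 hours

Audio: 384 kbps = 0.384 Mbps.
interview recording: 6.484 Mbps × 1260 s × 1.08 = 8823.4 Mb
music video: 17.164 Mbps × 300 s × 1.08 = 5561.1 Mb
feature film: 18.284 Mbps × 7920 s × 1.08 = 156394.0 Mb
Twitch VOD: 3.384 Mbps × 11700 s × 1.08 = 42760.2 Mb
Total: 213538.8 Mb = 26692.4 MB.
At 25 Mbps: 213538.8 / 25 = 8542 s ≈ 2.37 hours.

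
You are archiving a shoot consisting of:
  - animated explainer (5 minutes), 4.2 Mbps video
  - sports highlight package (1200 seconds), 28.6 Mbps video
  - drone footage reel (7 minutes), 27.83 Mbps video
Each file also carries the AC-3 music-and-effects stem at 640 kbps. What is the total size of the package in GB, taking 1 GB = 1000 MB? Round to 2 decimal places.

6.06 GB

Audio: 640 kbps = 0.640 Mbps.
animated explainer: 4.840 Mbps × 300 s = 1452.0 Mb
sports highlight package: 29.240 Mbps × 1200 s = 35088.0 Mb
drone footage reel: 28.470 Mbps × 420 s = 11957.4 Mb
Total: 48497.4 Mb = 6062.2 MB.
= 6.062 GB.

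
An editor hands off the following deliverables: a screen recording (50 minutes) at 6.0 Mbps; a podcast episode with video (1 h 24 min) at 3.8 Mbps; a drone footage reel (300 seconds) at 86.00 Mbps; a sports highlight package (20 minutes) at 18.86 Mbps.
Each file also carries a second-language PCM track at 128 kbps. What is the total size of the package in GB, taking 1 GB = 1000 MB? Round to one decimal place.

10.9 GB

Audio: 128 kbps = 0.128 Mbps.
screen recording: 6.128 Mbps × 3000 s = 18384.0 Mb
podcast episode with video: 3.928 Mbps × 5040 s = 19797.1 Mb
drone footage reel: 86.128 Mbps × 300 s = 25838.4 Mb
sports highlight package: 18.988 Mbps × 1200 s = 22785.6 Mb
Total: 86805.1 Mb = 10850.6 MB.
= 10.85 GB.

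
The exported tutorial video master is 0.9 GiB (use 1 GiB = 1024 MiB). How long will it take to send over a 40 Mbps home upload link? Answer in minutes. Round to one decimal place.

3.2 minutes

File: 0.9 GiB = 7730.9 Mb.
At 40 Mbps: 7730.9 / 40 = 193.3 s ≈ 3.22 minutes.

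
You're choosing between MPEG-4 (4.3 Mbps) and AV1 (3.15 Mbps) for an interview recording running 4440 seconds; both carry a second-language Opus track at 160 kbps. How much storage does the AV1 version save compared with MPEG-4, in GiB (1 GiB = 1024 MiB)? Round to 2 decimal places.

Audio: 160 kbps = 0.160 Mbps.
MPEG-4: 4.460 Mbps × 4440 s = 19802.4 Mb = 2.305 GiB.
AV1: 3.310 Mbps × 4440 s = 14696.4 Mb = 1.711 GiB.
Saving: 2.305 − 1.711 = 0.594 GiB.

0.59 GiB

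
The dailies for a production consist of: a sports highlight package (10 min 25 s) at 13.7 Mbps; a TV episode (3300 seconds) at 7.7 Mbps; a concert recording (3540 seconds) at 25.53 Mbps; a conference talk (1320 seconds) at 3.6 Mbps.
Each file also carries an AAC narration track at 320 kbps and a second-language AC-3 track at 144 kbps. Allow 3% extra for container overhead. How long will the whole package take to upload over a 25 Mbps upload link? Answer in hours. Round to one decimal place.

1.5 hours

Audio total: 320 + 144 = 464 kbps = 0.464 Mbps.
sports highlight package: 14.164 Mbps × 625 s × 1.03 = 9118.1 Mb
TV episode: 8.164 Mbps × 3300 s × 1.03 = 27749.4 Mb
concert recording: 25.994 Mbps × 3540 s × 1.03 = 94779.3 Mb
conference talk: 4.064 Mbps × 1320 s × 1.03 = 5525.4 Mb
Total: 137172.2 Mb = 17146.5 MB.
At 25 Mbps: 137172.2 / 25 = 5487 s ≈ 1.52 hours.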